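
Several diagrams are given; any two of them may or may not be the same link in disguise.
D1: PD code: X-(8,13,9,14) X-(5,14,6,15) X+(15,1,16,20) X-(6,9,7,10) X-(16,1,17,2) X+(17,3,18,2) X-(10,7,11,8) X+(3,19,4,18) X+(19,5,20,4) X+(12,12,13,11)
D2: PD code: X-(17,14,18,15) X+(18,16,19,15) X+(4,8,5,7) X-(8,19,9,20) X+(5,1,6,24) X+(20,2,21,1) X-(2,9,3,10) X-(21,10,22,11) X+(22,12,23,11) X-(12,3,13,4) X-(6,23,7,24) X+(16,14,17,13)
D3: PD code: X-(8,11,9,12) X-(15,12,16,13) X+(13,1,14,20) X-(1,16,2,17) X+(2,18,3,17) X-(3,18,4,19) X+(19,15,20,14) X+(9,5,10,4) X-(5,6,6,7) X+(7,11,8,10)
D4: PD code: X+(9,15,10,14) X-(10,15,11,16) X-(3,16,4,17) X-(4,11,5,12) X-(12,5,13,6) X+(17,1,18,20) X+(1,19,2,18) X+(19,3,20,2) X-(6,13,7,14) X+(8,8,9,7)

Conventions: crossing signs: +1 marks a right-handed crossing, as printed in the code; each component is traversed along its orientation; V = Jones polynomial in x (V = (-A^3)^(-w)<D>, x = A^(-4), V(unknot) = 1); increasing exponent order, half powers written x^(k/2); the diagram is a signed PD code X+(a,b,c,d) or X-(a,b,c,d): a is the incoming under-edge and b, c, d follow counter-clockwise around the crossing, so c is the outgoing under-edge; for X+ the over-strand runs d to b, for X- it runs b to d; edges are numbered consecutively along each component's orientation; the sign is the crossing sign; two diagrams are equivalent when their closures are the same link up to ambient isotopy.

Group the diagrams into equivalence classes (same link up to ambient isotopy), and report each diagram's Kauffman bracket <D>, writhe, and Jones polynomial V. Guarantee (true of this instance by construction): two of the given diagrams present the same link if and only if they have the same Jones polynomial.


equivalence classes: {D1, D4} | {D2} | {D3}
D1 (bracket -A^-12 + A^-8 - A^-4 + 3 - A^4 + A^8 - A^12; 10 crossings at w = 0): V = -x^-3 + x^-2 - x^-1 + 3 - x + x^2 - x^3
V(D2) = -x^-4 + x^-3 + x^-1  [12 crossings, <D> = A^4 + A^12 - A^16, w = 0]
V(D3) = x^-2 - x^-1 + 1 - x + x^2  [10 crossings, <D> = A^-8 - A^-4 + 1 - A^4 + A^8, w = 0]
V(D4) = -x^-3 + x^-2 - x^-1 + 3 - x + x^2 - x^3  [10 crossings, <D> = -A^-12 + A^-8 - A^-4 + 3 - A^4 + A^8 - A^12, w = 0]
key observation: comparing 4 Jones polynomials yields 3 groups


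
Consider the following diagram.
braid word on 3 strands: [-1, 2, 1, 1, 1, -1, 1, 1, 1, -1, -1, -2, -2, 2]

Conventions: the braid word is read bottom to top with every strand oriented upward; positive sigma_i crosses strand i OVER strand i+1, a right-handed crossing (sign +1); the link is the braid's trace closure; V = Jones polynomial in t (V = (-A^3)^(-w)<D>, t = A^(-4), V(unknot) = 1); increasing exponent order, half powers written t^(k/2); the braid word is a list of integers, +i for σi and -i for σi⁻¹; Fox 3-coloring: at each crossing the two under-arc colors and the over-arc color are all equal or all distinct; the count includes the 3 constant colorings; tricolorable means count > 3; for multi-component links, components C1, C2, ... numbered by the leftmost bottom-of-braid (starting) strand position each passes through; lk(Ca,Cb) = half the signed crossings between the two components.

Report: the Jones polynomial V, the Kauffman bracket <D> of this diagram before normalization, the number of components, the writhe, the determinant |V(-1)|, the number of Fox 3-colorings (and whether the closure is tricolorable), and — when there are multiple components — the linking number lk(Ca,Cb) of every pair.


V(t) = t + t^3 - t^4
bracket: -A^-10 + A^-6 + A^2, w = +2
1 component, writhe +2, over 14 crossings
det 3, colorings 9 of 3^14 — tricolorable
observation: free reduction leaves σ1⁻¹ σ2 σ1 σ1 σ1 σ2⁻¹ of the original 14 letters


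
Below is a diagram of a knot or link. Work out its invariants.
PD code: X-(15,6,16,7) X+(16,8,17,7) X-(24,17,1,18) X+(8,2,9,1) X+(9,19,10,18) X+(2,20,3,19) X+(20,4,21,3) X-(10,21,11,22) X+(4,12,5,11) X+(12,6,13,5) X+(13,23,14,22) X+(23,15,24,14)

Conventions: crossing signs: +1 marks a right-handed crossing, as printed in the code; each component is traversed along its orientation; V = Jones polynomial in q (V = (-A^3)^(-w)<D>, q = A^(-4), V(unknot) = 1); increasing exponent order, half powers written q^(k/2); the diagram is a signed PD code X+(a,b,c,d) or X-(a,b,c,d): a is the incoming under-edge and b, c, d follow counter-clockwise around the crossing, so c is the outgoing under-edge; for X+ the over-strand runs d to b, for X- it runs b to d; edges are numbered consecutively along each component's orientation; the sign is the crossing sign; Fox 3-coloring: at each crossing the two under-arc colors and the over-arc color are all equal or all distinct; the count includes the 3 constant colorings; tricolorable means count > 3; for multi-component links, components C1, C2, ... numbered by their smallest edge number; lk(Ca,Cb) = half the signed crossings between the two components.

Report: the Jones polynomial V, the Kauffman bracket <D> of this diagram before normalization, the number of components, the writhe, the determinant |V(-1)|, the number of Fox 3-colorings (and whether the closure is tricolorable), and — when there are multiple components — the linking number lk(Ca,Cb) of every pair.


V(q) = q^2 + 2q^4 - 2q^5 + q^6 - 2q^7 + q^8
bracket: A^-14 - 2A^-10 + A^-6 - 2A^-2 + 2A^2 + A^10, w = +6
1 component, writhe +6, over 12 crossings
det 9, colorings 27 of 3^12 — tricolorable
observation: the span of V is 6, forcing >= 6 crossings in any diagram


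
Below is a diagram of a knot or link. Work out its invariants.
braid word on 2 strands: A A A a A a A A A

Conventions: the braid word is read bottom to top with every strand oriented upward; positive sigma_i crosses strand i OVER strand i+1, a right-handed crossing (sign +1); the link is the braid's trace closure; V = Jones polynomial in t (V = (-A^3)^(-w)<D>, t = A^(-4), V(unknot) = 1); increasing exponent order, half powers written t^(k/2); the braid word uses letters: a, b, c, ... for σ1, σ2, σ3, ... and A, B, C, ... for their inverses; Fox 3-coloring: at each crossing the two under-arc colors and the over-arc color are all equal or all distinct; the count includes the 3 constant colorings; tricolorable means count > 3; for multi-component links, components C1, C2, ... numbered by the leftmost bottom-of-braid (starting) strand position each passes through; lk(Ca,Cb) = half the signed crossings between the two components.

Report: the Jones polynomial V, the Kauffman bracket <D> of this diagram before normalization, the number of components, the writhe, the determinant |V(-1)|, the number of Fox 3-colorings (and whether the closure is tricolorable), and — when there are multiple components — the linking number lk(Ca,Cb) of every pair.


Jones polynomial: V(t) = -t^-7 + t^-6 - t^-5 + t^-4 + t^-2
<D> = -A^-7 - A + A^5 - A^9 + A^13; writhe -5
components 1, writhe -5 (9 crossings)
3-colorings: 3 of 3^9, det 5 — not tricolorable
note: V spans 5 powers of t: at least 5 crossings in any diagram


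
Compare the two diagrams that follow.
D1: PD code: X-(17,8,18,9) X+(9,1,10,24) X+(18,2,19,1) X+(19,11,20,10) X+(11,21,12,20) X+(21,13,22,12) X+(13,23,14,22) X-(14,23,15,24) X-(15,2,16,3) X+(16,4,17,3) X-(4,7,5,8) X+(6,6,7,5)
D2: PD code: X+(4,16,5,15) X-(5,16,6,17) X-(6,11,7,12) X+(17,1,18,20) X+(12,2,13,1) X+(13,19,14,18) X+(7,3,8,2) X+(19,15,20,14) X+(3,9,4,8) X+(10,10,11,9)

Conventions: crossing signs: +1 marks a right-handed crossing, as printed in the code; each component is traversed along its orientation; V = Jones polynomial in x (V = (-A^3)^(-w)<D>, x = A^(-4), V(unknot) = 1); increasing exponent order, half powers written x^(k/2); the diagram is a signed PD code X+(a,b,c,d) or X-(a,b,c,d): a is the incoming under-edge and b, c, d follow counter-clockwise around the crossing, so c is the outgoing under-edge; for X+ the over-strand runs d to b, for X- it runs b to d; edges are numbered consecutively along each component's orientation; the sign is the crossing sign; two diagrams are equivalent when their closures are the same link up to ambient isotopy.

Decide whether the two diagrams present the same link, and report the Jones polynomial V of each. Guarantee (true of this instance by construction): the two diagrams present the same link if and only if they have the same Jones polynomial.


equivalent: yes
V(D1) = x + x^3 - x^4  (w +4, c 12, <D> = -A^-4 + 1 + A^8)
D2 (bracket -A^2 + A^6 + A^14; 10 crossings at w = +6): V = x + x^3 - x^4
why: Reidemeister moves carry D1 (12 crossings) to D2 (10)


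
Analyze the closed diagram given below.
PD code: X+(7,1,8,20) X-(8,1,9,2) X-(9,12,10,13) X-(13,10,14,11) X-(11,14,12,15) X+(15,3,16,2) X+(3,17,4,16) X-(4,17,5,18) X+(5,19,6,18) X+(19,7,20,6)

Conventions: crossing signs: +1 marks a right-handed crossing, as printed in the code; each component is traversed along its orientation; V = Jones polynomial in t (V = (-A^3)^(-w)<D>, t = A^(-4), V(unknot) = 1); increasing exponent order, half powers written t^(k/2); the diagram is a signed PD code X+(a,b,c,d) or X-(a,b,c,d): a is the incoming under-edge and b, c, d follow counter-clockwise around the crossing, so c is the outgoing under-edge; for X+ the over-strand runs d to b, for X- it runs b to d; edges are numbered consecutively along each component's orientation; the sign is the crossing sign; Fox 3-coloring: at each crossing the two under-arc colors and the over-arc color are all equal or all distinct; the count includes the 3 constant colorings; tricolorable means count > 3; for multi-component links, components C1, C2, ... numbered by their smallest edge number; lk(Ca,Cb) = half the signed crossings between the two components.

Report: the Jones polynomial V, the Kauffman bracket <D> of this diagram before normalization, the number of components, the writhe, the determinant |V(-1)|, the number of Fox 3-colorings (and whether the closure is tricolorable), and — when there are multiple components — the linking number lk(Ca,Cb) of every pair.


V = -t^-3 + t^-2 - t^-1 + 3 - t + t^2 - t^3
<D> = -A^-12 + A^-8 - A^-4 + 3 - A^4 + A^8 - A^12 (w = 0)
1 component over 10 crossings, w = 0
27 Fox colorings among 3^10, |V(-1)| = 9: tricolorable
why: V is palindromic (span 6, det 9): t -> 1/t fixes it; necessary, not sufficient, for amphichirality


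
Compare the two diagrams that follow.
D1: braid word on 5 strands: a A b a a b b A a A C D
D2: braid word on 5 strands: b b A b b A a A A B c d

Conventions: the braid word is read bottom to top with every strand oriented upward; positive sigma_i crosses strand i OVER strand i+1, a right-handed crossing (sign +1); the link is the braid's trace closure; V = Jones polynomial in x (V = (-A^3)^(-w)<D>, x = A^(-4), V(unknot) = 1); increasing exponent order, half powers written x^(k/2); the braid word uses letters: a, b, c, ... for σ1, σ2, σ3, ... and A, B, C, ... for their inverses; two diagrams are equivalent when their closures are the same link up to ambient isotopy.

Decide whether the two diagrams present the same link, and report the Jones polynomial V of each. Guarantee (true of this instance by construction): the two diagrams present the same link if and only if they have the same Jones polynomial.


same link: no
V(D1) = x - x^2 + 2x^3 - x^4 + x^5 - x^6  [12 crossings, <D> = -A^-18 + A^-14 - A^-10 + 2A^-6 - A^-2 + A^2, w = +2]
V(D2) = -x^-3 + 2x^-2 - 2x^-1 + 3 - 2x + 2x^2 - x^3  [12 crossings, <D> = -A^-6 + 2A^-2 - 2A^2 + 3A^6 - 2A^10 + 2A^14 - A^18, w = +2]
insight: 2 classes among 2 diagrams; unequal V(x) rules out equality


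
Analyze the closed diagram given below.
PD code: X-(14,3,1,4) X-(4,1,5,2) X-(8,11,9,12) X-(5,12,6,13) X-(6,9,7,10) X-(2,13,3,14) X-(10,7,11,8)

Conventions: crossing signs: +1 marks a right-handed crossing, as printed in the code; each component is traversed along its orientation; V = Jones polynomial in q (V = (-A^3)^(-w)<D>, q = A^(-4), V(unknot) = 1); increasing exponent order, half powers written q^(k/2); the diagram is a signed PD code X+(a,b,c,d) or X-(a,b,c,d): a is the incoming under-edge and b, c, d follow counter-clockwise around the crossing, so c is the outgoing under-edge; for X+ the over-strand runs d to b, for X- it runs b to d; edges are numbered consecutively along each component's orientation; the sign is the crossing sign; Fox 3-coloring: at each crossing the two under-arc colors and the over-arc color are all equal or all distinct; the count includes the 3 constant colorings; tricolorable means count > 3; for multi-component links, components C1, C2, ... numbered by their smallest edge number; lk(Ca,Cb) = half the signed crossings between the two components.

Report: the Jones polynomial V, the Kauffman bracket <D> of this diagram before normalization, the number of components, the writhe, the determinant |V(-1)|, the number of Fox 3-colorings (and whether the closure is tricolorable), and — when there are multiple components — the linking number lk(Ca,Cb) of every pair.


V(q) = q^-8 - 2q^-7 + q^-6 - 2q^-5 + 2q^-4 + q^-2
bracket: -A^-13 - 2A^-5 + 2A^-1 - A^3 + 2A^7 - A^11, w = -7
1 component, writhe -7, over 7 crossings
det 9, colorings 27 of 3^7 — tricolorable
observation: |V(-1)| = 9: so tricolorable, since 3 divides 9


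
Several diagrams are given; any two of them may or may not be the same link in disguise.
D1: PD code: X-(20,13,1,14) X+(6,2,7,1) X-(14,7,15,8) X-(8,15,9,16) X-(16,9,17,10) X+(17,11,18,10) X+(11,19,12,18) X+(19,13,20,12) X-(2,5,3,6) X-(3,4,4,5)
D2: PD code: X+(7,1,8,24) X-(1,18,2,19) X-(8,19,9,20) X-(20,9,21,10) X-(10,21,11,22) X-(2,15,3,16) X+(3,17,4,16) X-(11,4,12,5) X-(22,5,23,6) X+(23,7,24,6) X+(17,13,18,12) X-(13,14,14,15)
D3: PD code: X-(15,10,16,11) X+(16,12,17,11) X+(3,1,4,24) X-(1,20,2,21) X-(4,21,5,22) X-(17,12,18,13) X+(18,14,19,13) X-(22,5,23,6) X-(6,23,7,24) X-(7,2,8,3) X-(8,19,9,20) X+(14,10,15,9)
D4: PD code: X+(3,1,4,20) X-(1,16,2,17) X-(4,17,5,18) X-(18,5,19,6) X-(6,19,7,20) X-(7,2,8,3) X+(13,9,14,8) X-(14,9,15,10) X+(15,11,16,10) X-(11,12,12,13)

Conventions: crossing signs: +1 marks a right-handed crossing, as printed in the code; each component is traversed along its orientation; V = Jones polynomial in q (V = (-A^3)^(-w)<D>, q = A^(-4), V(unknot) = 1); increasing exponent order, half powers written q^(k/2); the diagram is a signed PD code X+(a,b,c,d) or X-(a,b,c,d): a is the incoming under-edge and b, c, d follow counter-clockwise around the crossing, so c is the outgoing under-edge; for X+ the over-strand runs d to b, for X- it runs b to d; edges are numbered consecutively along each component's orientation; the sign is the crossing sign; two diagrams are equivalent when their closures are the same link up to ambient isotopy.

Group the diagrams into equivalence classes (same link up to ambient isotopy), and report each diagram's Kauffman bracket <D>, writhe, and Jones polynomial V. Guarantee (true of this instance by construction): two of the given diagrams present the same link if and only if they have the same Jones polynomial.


classes: {D1} | {D2, D3, D4}
V(D1) = 1  [10 crossings, <D> = A^-6, w = -2]
D2 (bracket A^-8 - A^-4 + 2 - A^4 + A^8 - A^12; 12 crossings at w = -4): V = -q^-6 + q^-5 - q^-4 + 2q^-3 - q^-2 + q^-1
V(D3) = -q^-6 + q^-5 - q^-4 + 2q^-3 - q^-2 + q^-1  [12 crossings, <D> = A^-8 - A^-4 + 2 - A^4 + A^8 - A^12, w = -4]
V(D4) = -q^-6 + q^-5 - q^-4 + 2q^-3 - q^-2 + q^-1  (w -4, c 10, <D> = A^-8 - A^-4 + 2 - A^4 + A^8 - A^12)
note: 2 values of V(q) split the 4 diagrams


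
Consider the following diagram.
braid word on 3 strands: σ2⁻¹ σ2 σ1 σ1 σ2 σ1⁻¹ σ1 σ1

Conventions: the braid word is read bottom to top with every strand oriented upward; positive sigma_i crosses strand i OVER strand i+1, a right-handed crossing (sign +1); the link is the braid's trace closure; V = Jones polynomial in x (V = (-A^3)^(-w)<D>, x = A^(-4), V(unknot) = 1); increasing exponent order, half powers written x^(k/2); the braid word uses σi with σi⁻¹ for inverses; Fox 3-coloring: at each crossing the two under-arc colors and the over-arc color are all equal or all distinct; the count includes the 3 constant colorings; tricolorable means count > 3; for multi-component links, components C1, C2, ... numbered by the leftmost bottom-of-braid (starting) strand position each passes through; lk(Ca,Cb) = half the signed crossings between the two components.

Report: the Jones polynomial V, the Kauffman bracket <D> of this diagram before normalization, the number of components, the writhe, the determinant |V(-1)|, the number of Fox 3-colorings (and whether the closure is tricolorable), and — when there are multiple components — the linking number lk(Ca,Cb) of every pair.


V = x + x^3 - x^4
<D> = -A^-4 + 1 + A^8 (w = +4)
1 component over 8 crossings, w = +4
9 Fox colorings among 3^8, |V(-1)| = 3: tricolorable
why: w = +4 shifts under R1 moves; the (-A^3)^(-4) factor cancels that in V


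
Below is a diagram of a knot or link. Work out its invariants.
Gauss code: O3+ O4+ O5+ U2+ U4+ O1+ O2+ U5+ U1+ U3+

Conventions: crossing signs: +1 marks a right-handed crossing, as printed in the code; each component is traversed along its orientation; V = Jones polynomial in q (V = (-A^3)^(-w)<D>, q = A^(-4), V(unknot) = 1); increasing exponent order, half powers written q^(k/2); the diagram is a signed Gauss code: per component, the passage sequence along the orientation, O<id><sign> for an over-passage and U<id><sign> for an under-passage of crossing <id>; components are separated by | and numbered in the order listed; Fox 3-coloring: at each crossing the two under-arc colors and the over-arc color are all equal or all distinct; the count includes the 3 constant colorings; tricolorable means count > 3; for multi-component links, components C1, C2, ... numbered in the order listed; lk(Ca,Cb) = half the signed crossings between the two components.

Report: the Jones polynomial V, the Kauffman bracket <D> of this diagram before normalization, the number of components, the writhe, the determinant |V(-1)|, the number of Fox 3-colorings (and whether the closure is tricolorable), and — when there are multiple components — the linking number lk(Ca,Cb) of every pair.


Jones polynomial: V(q) = q + q^3 - q^4
<D> = A^-1 - A^3 - A^11; writhe +5
components 1, writhe +5 (5 crossings)
3-colorings: 9 of 3^5, det 3 — tricolorable
note: the span of V is 3, forcing >= 3 crossings in any diagram


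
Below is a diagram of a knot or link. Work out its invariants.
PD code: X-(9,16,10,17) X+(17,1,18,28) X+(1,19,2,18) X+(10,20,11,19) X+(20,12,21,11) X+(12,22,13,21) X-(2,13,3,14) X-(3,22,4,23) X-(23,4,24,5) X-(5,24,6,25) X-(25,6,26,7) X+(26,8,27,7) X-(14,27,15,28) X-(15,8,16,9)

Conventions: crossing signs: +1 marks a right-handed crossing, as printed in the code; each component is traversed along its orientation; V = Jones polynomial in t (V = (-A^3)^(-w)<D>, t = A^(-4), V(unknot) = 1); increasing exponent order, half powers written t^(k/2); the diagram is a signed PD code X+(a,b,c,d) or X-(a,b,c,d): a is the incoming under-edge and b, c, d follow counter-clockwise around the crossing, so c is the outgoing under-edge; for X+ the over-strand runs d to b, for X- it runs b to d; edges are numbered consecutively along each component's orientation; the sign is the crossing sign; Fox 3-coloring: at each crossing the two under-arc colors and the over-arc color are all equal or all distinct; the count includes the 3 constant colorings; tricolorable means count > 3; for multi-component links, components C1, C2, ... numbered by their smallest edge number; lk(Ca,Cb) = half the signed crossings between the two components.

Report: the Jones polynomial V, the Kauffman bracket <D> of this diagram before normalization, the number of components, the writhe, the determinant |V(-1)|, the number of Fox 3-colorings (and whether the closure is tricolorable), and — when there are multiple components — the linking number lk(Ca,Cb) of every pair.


V(t) = -t^-5 + t^-4 - t^-3 + 2t^-2 - t^-1 + 2 - t
bracket: -A^-10 + 2A^-6 - A^-2 + 2A^2 - A^6 + A^10 - A^14, w = -2
1 component, writhe -2, over 14 crossings
det 9, colorings 9 of 3^14 — tricolorable
observation: |V(-1)| = 9: so tricolorable, since 3 divides 9


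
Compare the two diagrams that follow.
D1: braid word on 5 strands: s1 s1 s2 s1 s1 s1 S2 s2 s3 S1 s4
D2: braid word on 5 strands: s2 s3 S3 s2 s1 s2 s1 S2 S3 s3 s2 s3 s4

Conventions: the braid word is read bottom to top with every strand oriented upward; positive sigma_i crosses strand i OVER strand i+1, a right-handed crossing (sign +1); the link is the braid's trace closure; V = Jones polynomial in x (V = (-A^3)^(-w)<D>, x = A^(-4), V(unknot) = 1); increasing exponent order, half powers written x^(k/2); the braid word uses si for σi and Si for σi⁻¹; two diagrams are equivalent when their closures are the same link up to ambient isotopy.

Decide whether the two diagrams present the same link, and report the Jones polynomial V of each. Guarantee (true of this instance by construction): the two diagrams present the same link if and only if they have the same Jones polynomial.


equivalent: yes
V(D1) = -x^(3/2) - x^(7/2) + x^(9/2) - x^(11/2)  (w +7, c 11, <D> = A^-1 - A^3 + A^7 + A^15)
D2 (bracket A^-1 - A^3 + A^7 + A^15; 13 crossings at w = +7): V = -x^(3/2) - x^(7/2) + x^(9/2) - x^(11/2)
why: Markov moves rewrite D1 (11 crossings) into D2 (13)


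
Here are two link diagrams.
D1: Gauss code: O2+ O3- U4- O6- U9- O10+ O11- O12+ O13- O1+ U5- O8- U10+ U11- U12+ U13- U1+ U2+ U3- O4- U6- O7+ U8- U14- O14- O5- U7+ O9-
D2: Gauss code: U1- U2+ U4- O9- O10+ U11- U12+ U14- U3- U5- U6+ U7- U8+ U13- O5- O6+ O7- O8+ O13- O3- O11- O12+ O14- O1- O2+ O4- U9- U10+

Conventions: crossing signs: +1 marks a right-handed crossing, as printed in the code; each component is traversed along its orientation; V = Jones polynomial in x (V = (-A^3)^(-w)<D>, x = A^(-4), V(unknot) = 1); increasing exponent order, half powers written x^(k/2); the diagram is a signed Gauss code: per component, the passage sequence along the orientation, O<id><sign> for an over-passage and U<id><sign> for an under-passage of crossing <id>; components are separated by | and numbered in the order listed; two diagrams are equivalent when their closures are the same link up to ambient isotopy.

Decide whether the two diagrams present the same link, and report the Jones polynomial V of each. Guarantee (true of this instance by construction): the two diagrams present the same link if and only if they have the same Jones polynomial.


same link: no
V(D1) = -x^-6 + 2x^-5 - 3x^-4 + 4x^-3 - 3x^-2 + 3x^-1 - 2 + x  [14 crossings, <D> = A^-16 - 2A^-12 + 3A^-8 - 3A^-4 + 4 - 3A^4 + 2A^8 - A^12, w = -4]
V(D2) = 1  (w -4, c 14, <D> = A^-12)
note: V(x) takes 2 values over 2 diagrams, fixing the grouping


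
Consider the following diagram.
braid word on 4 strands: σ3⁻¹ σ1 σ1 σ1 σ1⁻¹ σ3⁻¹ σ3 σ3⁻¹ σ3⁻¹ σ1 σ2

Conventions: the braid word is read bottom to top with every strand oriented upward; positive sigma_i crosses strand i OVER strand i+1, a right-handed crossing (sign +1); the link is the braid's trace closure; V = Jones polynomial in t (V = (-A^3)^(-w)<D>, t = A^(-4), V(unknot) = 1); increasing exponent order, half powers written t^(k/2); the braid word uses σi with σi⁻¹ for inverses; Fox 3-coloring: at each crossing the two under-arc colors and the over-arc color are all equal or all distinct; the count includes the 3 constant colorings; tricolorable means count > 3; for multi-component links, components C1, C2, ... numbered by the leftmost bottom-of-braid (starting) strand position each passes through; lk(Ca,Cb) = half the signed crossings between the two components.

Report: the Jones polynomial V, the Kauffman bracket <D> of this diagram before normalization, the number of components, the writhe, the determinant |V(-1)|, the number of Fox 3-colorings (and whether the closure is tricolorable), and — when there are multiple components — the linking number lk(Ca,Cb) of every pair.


Jones polynomial: V(t) = -t^-3 + t^-2 - t^-1 + 3 - t + t^2 - t^3
<D> = A^-9 - A^-5 + A^-1 - 3A^3 + A^7 - A^11 + A^15; writhe +1
components 1, writhe +1 (11 crossings)
3-colorings: 27 of 3^11, det 9 — tricolorable
note: the span of V is 6, forcing >= 6 crossings in any diagram


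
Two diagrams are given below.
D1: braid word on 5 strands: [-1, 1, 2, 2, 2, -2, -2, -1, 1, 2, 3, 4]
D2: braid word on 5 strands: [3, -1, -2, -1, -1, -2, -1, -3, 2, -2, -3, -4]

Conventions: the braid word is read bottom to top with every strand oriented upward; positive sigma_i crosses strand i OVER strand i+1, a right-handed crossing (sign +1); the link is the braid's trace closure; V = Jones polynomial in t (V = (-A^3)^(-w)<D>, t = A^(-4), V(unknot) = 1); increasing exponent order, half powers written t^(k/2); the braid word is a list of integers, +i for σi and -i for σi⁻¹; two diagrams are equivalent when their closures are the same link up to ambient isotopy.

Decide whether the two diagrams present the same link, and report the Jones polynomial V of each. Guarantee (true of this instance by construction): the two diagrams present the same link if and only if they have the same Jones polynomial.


equivalent: no
D1 (bracket 1 + A^4 + A^8 + A^12; 12 crossings at w = +4): V = 1 + t + t^2 + t^3
V(D2) = 2t^-6 + t^-4 + t^-2  [12 crossings, <D> = A^-16 + A^-8 + 2, w = -8]
observation: 2 values of V(t) split the 2 diagrams


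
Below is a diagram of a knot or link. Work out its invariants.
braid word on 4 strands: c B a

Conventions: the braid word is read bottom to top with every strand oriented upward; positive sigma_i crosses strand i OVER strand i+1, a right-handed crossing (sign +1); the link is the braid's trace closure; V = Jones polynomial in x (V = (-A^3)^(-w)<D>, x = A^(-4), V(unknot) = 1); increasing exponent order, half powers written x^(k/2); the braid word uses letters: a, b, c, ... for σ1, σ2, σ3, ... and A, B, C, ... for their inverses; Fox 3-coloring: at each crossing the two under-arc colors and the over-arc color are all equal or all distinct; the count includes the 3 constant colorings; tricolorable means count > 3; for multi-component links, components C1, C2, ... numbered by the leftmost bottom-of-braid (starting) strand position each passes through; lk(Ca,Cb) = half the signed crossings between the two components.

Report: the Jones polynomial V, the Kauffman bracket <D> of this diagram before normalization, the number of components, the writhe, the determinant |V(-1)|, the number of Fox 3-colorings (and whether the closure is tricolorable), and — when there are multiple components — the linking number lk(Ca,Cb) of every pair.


V = 1
<D> = -A^3 (w = +1)
1 component over 3 crossings, w = +1
3 Fox colorings among 3^3, |V(-1)| = 1: not tricolorable
why: |V(-1)| = 1: so not tricolorable, since 3 does not divide 1


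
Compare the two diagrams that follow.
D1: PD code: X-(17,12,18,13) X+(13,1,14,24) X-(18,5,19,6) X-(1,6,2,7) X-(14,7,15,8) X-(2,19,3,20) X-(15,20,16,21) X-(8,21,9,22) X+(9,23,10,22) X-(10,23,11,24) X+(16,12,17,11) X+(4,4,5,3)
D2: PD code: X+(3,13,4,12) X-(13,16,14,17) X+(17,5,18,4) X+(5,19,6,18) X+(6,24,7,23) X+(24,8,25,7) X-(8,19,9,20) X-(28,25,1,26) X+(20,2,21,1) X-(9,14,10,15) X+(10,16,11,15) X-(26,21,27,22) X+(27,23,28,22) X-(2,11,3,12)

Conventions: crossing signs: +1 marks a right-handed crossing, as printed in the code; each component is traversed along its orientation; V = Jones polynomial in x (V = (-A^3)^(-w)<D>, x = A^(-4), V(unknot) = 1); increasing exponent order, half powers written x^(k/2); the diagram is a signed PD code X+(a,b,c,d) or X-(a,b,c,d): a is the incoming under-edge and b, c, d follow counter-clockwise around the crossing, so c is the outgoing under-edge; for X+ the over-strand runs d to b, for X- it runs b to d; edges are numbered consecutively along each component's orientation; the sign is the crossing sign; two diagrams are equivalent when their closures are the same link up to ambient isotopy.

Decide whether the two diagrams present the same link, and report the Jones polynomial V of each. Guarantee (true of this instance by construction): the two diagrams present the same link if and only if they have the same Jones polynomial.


equivalent: no
V(D1) = -x^-4 + x^-3 + x^-1  (w -4, c 12, <D> = A^-8 + 1 - A^4)
V(D2) = x - x^2 + 2x^3 - x^4 + x^5 - x^6  [14 crossings, <D> = -A^-18 + A^-14 - A^-10 + 2A^-6 - A^-2 + A^2, w = +2]
key observation: comparing 2 Jones polynomials yields 2 groups


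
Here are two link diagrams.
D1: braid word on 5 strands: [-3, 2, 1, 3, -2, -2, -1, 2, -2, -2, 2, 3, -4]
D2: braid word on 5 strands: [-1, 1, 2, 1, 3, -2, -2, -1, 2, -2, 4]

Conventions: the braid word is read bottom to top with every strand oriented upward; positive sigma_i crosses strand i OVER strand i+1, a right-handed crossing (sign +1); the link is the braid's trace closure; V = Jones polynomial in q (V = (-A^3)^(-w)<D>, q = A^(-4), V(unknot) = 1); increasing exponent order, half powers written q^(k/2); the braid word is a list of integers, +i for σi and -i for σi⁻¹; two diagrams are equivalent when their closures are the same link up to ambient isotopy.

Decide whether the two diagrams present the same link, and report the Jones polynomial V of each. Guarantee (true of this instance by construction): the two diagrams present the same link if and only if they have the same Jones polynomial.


equivalent: yes
V(D1) = -q^(-5/2) - q^(-1/2)  (w -1, c 13, <D> = A^-1 + A^7)
D2 (bracket A^5 + A^13; 11 crossings at w = +1): V = -q^(-5/2) - q^(-1/2)
why: Markov moves rewrite D1 (13 crossings) into D2 (11)


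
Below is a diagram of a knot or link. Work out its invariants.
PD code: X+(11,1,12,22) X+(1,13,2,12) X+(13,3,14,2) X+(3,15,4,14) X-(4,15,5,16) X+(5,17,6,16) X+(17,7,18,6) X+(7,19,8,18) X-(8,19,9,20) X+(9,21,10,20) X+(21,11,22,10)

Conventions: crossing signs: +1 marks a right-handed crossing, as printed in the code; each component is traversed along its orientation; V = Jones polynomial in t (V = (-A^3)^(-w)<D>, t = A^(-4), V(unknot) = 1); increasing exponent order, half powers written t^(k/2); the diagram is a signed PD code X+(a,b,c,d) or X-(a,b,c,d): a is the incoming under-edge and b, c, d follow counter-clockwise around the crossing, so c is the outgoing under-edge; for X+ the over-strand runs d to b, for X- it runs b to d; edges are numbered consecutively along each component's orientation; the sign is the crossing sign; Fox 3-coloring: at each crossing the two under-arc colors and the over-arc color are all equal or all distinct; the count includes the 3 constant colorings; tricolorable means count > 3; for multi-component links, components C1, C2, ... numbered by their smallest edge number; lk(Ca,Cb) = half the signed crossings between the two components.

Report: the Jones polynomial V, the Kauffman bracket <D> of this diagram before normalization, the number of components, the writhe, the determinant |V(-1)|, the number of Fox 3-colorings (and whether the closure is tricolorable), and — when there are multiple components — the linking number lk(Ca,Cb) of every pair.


V(t) = t^3 + t^5 - t^6 + t^7 - t^8 + t^9 - t^10
bracket: A^-19 - A^-15 + A^-11 - A^-7 + A^-3 - A - A^9, w = +7
1 component, writhe +7, over 11 crossings
det 7, colorings 3 of 3^11 — not tricolorable
observation: w = +7 shifts under R1 moves; the (-A^3)^(-7) factor cancels that in V


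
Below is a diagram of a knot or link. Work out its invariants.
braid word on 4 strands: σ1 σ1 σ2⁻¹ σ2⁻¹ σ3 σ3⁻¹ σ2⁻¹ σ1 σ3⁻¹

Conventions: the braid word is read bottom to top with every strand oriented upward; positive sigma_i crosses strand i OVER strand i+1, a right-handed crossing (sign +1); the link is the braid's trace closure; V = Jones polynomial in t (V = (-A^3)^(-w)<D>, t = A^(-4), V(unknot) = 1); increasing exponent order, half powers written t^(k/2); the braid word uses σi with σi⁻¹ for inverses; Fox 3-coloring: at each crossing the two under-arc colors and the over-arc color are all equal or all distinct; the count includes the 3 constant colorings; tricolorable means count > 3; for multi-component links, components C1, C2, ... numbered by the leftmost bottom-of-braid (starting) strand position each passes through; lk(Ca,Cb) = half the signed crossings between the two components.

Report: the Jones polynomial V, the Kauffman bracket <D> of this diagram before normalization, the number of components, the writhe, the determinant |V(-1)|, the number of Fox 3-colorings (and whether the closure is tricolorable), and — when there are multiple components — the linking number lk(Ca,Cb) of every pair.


Jones polynomial: V(t) = -t^-3 + t^-2 - t^-1 + 3 - t + t^2 - t^3
<D> = A^-15 - A^-11 + A^-7 - 3A^-3 + A - A^5 + A^9; writhe -1
components 1, writhe -1 (9 crossings)
3-colorings: 27 of 3^9, det 9 — tricolorable
note: w = -1 (over 9 crossings) is diagram-only; (-A^3)^(1) removes it from V


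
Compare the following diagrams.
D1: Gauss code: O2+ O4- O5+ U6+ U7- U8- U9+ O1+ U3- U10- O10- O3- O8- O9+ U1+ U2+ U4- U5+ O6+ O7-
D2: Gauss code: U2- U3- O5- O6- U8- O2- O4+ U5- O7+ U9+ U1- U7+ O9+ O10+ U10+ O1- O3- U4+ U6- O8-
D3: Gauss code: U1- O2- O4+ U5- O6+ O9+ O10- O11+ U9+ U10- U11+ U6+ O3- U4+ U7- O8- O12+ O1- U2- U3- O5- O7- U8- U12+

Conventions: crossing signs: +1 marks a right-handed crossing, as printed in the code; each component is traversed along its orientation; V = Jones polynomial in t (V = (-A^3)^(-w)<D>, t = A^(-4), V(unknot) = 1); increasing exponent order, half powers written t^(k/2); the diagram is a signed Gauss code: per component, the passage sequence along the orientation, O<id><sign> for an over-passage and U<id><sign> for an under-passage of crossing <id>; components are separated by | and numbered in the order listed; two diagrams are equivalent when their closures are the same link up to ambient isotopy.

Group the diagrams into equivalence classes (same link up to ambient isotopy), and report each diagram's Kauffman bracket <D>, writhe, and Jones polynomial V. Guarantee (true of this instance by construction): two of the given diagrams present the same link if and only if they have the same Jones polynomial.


classes: {D1} | {D2, D3}
V(D1) = 1  [10 crossings, <D> = 1, w = 0]
V(D2) = -t^-6 + t^-5 - t^-4 + 2t^-3 - t^-2 + t^-1  (w -2, c 10, <D> = A^-2 - A^2 + 2A^6 - A^10 + A^14 - A^18)
V(D3) = -t^-6 + t^-5 - t^-4 + 2t^-3 - t^-2 + t^-1  (w -2, c 12, <D> = A^-2 - A^2 + 2A^6 - A^10 + A^14 - A^18)
insight: 2 values of V(t) split the 3 diagrams


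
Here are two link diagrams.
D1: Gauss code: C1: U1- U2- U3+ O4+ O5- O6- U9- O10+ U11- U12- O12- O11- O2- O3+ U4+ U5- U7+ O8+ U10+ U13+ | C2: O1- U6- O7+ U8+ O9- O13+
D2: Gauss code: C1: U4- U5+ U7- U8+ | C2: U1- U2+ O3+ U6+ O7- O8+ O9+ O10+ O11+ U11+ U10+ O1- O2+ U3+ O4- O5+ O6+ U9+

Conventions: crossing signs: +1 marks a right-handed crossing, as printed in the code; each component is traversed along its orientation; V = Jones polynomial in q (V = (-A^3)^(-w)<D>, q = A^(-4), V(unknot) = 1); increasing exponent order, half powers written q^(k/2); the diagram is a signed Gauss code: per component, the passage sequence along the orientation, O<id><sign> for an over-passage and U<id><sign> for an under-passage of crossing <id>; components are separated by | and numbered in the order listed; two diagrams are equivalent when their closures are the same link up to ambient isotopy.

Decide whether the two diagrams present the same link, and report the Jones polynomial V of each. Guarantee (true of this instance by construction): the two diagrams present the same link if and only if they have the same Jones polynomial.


equivalent: no
D1 (bracket -A^-17 + 2A^-13 - A^-9 + 2A^-5 - A^-1 + A^3; 13 crossings at w = -1): V = -q^(-3/2) + q^(-1/2) - 2q^(1/2) + q^(3/2) - 2q^(5/2) + q^(7/2)
D2 (bracket -A^-3 + A^5 + A^9 + A^13; 11 crossings at w = +5): V = -q^(1/2) - q^(3/2) - q^(5/2) + q^(9/2)
key observation: V(q) takes 2 values over 2 diagrams, fixing the grouping


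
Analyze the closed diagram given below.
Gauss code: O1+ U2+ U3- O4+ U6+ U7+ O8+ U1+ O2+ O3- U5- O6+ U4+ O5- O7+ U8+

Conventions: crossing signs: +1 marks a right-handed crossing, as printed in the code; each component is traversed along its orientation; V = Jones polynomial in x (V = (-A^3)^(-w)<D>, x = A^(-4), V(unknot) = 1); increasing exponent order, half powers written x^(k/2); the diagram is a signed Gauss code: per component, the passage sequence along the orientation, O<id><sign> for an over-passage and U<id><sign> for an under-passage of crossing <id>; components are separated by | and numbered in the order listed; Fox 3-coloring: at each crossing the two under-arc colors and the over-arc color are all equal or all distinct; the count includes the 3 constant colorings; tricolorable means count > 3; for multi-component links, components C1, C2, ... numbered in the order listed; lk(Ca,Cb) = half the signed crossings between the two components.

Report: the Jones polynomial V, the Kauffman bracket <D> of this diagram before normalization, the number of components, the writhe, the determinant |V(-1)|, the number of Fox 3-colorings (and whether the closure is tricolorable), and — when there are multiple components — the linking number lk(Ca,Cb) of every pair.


V(x) = x - x^2 + 2x^3 - x^4 + x^5 - x^6
bracket: -A^-12 + A^-8 - A^-4 + 2 - A^4 + A^8, w = +4
1 component, writhe +4, over 8 crossings
det 7, colorings 3 of 3^8 — not tricolorable
observation: det 7 = |V(-1)|; not divisible by 3, so not tricolorable


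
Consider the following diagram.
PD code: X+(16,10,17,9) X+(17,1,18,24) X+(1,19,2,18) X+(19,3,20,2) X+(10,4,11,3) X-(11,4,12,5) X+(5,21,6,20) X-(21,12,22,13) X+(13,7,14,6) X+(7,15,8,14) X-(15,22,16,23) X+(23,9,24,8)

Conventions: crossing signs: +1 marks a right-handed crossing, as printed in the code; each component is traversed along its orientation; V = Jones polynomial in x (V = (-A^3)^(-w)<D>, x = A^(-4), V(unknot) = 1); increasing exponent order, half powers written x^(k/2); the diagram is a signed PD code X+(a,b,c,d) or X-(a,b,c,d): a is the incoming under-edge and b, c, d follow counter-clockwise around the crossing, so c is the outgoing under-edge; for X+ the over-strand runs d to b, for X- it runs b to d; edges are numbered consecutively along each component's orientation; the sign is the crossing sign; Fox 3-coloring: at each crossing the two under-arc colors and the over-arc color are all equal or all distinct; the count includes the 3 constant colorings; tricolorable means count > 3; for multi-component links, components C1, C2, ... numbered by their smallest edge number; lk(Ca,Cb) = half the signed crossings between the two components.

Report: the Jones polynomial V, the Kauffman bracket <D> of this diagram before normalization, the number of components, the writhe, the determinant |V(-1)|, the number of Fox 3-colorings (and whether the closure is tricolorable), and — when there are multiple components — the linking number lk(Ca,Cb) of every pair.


V = x^2 + 2x^4 - 2x^5 + x^6 - 2x^7 + x^8
<D> = A^-14 - 2A^-10 + A^-6 - 2A^-2 + 2A^2 + A^10 (w = +6)
1 component over 12 crossings, w = +6
27 Fox colorings among 3^12, |V(-1)| = 9: tricolorable
why: w = +6 shifts under R1 moves; the (-A^3)^(-6) factor cancels that in V


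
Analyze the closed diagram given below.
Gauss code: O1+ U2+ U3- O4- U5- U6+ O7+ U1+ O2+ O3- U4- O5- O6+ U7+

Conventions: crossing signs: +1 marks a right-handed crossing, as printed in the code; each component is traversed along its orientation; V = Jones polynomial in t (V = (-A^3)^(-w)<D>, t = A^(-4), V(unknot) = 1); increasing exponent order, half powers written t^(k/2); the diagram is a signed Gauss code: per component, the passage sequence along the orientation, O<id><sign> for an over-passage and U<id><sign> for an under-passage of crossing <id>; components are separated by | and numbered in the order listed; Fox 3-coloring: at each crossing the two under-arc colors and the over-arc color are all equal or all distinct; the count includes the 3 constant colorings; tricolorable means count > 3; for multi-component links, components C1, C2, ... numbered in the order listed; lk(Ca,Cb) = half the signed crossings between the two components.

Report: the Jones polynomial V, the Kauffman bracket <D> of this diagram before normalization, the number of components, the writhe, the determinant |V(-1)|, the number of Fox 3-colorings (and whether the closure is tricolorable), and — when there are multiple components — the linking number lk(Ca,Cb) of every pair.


Jones polynomial: V(t) = 1
<D> = -A^3; writhe +1
components 1, writhe +1 (7 crossings)
3-colorings: 3 of 3^7, det 1 — not tricolorable
note: |V(-1)| = 1: so not tricolorable, since 3 does not divide 1
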